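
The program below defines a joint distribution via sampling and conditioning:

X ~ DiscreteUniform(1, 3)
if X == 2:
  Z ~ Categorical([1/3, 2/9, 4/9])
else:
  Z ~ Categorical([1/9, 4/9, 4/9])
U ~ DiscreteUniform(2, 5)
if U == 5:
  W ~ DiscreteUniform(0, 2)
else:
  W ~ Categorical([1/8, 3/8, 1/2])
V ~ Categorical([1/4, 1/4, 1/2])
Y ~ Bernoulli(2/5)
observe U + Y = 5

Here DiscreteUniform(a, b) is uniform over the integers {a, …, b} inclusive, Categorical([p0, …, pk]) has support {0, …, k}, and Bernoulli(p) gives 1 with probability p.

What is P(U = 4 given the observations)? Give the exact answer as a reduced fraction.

Enumerate traces; 162 have nonzero weight after conditioning:
  (X=1, Z=0, U=4, W=0, V=0, Y=1) weight 1/8640
  (X=1, Z=0, U=4, W=0, V=1, Y=1) weight 1/8640
  (X=1, Z=0, U=4, W=0, V=2, Y=1) weight 1/4320
  (X=1, Z=0, U=4, W=1, V=0, Y=1) weight 1/2880
  (X=1, Z=0, U=4, W=1, V=1, Y=1) weight 1/2880
  (X=1, Z=0, U=4, W=1, V=2, Y=1) weight 1/1440
  (X=1, Z=0, U=4, W=2, V=0, Y=1) weight 1/2160
  (X=1, Z=0, U=4, W=2, V=1, Y=1) weight 1/2160
  (X=1, Z=0, U=5, W=0, V=0, Y=0) weight 1/2160
  … 153 more
Group by U:
  weight(U=4) = 1/10
  weight(U=5) = 3/20
Total weight = 1/10 + 3/20 = 1/4
P(U=4 | obs) = 1/10 / 1/4 = 2/5
P(U=5 | obs) = 3/20 / 1/4 = 3/5

P(U = 4 | obs) = 2/5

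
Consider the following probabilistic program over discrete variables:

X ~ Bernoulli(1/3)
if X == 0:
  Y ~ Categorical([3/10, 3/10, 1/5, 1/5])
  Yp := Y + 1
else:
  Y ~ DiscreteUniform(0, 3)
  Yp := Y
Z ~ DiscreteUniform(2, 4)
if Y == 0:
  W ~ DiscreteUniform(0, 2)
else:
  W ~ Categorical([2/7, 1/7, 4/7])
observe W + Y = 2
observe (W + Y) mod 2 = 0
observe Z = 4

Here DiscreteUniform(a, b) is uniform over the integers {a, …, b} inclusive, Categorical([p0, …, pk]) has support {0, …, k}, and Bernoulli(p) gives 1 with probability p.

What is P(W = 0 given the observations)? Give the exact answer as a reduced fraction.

Enumerate traces; 6 have nonzero weight after conditioning:
  (X=0, Y=0, Z=4, W=2) weight 1/45
  (X=0, Y=1, Z=4, W=1) weight 1/105
  (X=0, Y=2, Z=4, W=0) weight 4/315
  (X=1, Y=0, Z=4, W=2) weight 1/108
  (X=1, Y=1, Z=4, W=1) weight 1/252
  (X=1, Y=2, Z=4, W=0) weight 1/126
Group by W:
  weight(W=0) = 13/630
  weight(W=1) = 17/1260
  weight(W=2) = 17/540
Total weight = 13/630 + 17/1260 + 17/540 = 62/945
P(W=0 | obs) = 13/630 / 62/945 = 39/124
P(W=1 | obs) = 17/1260 / 62/945 = 51/248
P(W=2 | obs) = 17/540 / 62/945 = 119/248

P(W = 0 | obs) = 39/124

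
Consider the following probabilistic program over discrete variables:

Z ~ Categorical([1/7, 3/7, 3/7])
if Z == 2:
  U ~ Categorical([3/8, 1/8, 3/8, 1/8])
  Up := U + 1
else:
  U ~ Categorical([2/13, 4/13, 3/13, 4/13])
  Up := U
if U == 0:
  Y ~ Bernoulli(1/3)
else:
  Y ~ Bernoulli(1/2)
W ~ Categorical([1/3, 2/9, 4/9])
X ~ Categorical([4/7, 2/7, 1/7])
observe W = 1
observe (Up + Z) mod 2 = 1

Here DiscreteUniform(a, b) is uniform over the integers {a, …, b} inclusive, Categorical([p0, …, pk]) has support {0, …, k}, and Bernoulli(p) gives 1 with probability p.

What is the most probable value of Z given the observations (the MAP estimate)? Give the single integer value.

Enumerate traces; 36 have nonzero weight after conditioning:
  (Z=0, U=1, Y=0, W=1, X=0) weight 16/5733
  (Z=0, U=1, Y=0, W=1, X=1) weight 8/5733
  (Z=0, U=1, Y=0, W=1, X=2) weight 4/5733
  (Z=0, U=1, Y=1, W=1, X=0) weight 16/5733
  (Z=0, U=1, Y=1, W=1, X=1) weight 8/5733
  (Z=0, U=1, Y=1, W=1, X=2) weight 4/5733
  (Z=0, U=3, Y=0, W=1, X=0) weight 16/5733
  (Z=0, U=3, Y=0, W=1, X=1) weight 8/5733
  (Z=1, U=0, Y=0, W=1, X=0) weight 32/5733
  (Z=2, U=0, Y=0, W=1, X=0) weight 2/147
  … 26 more
Group by Z:
  weight(Z=0) = 16/819
  weight(Z=1) = 10/273
  weight(Z=2) = 1/14
Total weight = 16/819 + 10/273 + 1/14 = 209/1638
P(Z=0 | obs) = 16/819 / 209/1638 = 32/209
P(Z=1 | obs) = 10/273 / 209/1638 = 60/209
P(Z=2 | obs) = 1/14 / 209/1638 = 117/209
argmax = 2

argmax_v P(Z = v | obs) = 2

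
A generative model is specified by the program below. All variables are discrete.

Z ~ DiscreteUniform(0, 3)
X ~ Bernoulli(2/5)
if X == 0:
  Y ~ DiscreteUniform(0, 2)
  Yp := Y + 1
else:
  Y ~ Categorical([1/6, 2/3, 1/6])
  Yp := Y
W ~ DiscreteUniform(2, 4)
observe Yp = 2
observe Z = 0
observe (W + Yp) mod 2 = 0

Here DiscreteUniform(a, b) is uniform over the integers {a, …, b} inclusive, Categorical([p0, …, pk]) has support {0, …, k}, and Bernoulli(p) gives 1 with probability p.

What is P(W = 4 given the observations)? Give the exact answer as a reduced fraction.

P(W = 4 | obs) = 1/2

Enumerate traces; 4 have nonzero weight after conditioning:
  (Z=0, X=0, Y=1, W=2) weight 1/60
  (Z=0, X=0, Y=1, W=4) weight 1/60
  (Z=0, X=1, Y=2, W=2) weight 1/180
  (Z=0, X=1, Y=2, W=4) weight 1/180
Group by W:
  weight(W=2) = 1/45
  weight(W=4) = 1/45
Total weight = 1/45 + 1/45 = 2/45
P(W=2 | obs) = 1/45 / 2/45 = 1/2
P(W=4 | obs) = 1/45 / 2/45 = 1/2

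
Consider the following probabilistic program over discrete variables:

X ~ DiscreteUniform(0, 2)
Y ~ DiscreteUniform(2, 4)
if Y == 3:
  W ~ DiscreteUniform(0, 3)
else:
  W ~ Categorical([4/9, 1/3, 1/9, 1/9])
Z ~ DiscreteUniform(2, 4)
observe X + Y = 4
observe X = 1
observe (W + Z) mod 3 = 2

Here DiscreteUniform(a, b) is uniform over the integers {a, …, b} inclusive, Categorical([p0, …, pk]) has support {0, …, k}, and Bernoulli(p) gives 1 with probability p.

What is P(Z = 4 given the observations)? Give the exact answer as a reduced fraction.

P(Z = 4 | obs) = 1/4

Enumerate traces; 4 have nonzero weight after conditioning:
  (X=1, Y=3, W=0, Z=2) weight 1/108
  (X=1, Y=3, W=1, Z=4) weight 1/108
  (X=1, Y=3, W=2, Z=3) weight 1/108
  (X=1, Y=3, W=3, Z=2) weight 1/108
Group by Z:
  weight(Z=2) = 1/54
  weight(Z=3) = 1/108
  weight(Z=4) = 1/108
Total weight = 1/54 + 1/108 + 1/108 = 1/27
P(Z=2 | obs) = 1/54 / 1/27 = 1/2
P(Z=3 | obs) = 1/108 / 1/27 = 1/4
P(Z=4 | obs) = 1/108 / 1/27 = 1/4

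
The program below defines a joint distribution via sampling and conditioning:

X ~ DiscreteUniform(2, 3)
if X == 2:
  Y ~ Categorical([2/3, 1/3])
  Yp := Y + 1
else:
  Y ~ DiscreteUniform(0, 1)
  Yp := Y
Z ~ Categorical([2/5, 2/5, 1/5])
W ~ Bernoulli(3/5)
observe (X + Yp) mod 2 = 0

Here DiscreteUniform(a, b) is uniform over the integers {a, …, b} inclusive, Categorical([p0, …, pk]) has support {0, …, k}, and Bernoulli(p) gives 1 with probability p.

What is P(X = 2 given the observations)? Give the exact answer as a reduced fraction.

P(X = 2 | obs) = 2/5

Enumerate traces; 12 have nonzero weight after conditioning:
  (X=2, Y=1, Z=0, W=0) weight 2/75
  (X=2, Y=1, Z=0, W=1) weight 1/25
  (X=2, Y=1, Z=1, W=0) weight 2/75
  (X=2, Y=1, Z=1, W=1) weight 1/25
  (X=2, Y=1, Z=2, W=0) weight 1/75
  (X=2, Y=1, Z=2, W=1) weight 1/50
  (X=3, Y=1, Z=0, W=0) weight 1/25
  (X=3, Y=1, Z=0, W=1) weight 3/50
  … 4 more
Group by X:
  weight(X=2) = 1/6
  weight(X=3) = 1/4
Total weight = 1/6 + 1/4 = 5/12
P(X=2 | obs) = 1/6 / 5/12 = 2/5
P(X=3 | obs) = 1/4 / 5/12 = 3/5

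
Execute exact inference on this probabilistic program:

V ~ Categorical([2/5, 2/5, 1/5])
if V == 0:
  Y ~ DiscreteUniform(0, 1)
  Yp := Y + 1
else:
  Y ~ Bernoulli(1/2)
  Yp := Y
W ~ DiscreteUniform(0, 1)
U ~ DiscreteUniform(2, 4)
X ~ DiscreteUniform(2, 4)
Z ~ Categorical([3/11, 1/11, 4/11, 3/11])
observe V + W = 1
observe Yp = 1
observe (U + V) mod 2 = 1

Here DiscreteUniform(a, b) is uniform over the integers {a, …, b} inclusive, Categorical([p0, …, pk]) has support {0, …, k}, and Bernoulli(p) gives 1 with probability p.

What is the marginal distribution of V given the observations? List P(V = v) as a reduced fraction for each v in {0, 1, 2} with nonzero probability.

Enumerate traces; 36 have nonzero weight after conditioning:
  (V=0, Y=0, W=1, U=3, X=2, Z=0) weight 1/330
  (V=0, Y=0, W=1, U=3, X=2, Z=1) weight 1/990
  (V=0, Y=0, W=1, U=3, X=2, Z=2) weight 2/495
  (V=0, Y=0, W=1, U=3, X=2, Z=3) weight 1/330
  (V=0, Y=0, W=1, U=3, X=3, Z=0) weight 1/330
  (V=0, Y=0, W=1, U=3, X=3, Z=1) weight 1/990
  (V=0, Y=0, W=1, U=3, X=3, Z=2) weight 2/495
  (V=0, Y=0, W=1, U=3, X=3, Z=3) weight 1/330
  (V=1, Y=1, W=0, U=2, X=2, Z=0) weight 1/330
  … 27 more
Group by V:
  weight(V=0) = 1/30
  weight(V=1) = 1/15
Total weight = 1/30 + 1/15 = 1/10
P(V=0 | obs) = 1/30 / 1/10 = 1/3
P(V=1 | obs) = 1/15 / 1/10 = 2/3

P(V=0) = 1/3, P(V=1) = 2/3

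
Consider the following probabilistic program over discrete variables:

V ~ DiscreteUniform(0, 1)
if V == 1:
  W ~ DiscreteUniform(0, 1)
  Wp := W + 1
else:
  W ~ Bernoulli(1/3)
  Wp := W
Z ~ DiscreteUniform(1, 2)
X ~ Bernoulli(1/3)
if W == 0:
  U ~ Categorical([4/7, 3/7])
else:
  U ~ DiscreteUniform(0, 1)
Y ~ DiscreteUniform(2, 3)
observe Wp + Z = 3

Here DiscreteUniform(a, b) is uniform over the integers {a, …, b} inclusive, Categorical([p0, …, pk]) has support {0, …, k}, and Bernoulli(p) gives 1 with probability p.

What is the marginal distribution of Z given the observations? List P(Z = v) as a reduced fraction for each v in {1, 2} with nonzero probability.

Enumerate traces; 24 have nonzero weight after conditioning:
  (V=0, W=1, Z=2, X=0, U=0, Y=2) weight 1/72
  (V=0, W=1, Z=2, X=0, U=0, Y=3) weight 1/72
  (V=0, W=1, Z=2, X=0, U=1, Y=2) weight 1/72
  (V=0, W=1, Z=2, X=0, U=1, Y=3) weight 1/72
  (V=0, W=1, Z=2, X=1, U=0, Y=2) weight 1/144
  (V=0, W=1, Z=2, X=1, U=0, Y=3) weight 1/144
  (V=0, W=1, Z=2, X=1, U=1, Y=2) weight 1/144
  (V=0, W=1, Z=2, X=1, U=1, Y=3) weight 1/144
  (V=1, W=1, Z=1, X=0, U=0, Y=2) weight 1/48
  … 15 more
Group by Z:
  weight(Z=1) = 1/8
  weight(Z=2) = 5/24
Total weight = 1/8 + 5/24 = 1/3
P(Z=1 | obs) = 1/8 / 1/3 = 3/8
P(Z=2 | obs) = 5/24 / 1/3 = 5/8

P(Z=1) = 3/8, P(Z=2) = 5/8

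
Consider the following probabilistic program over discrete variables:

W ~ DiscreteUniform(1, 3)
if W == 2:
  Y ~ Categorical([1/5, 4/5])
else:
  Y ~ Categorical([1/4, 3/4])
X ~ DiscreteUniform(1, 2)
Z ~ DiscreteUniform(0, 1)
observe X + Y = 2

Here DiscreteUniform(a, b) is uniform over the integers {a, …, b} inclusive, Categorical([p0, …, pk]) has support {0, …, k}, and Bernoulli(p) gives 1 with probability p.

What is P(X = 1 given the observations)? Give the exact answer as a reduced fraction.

Enumerate traces; 12 have nonzero weight after conditioning:
  (W=1, Y=0, X=2, Z=0) weight 1/48
  (W=1, Y=0, X=2, Z=1) weight 1/48
  (W=1, Y=1, X=1, Z=0) weight 1/16
  (W=1, Y=1, X=1, Z=1) weight 1/16
  (W=2, Y=0, X=2, Z=0) weight 1/60
  (W=2, Y=0, X=2, Z=1) weight 1/60
  (W=2, Y=1, X=1, Z=0) weight 1/15
  (W=2, Y=1, X=1, Z=1) weight 1/15
  … 4 more
Group by X:
  weight(X=1) = 23/60
  weight(X=2) = 7/60
Total weight = 23/60 + 7/60 = 1/2
P(X=1 | obs) = 23/60 / 1/2 = 23/30
P(X=2 | obs) = 7/60 / 1/2 = 7/30

P(X = 1 | obs) = 23/30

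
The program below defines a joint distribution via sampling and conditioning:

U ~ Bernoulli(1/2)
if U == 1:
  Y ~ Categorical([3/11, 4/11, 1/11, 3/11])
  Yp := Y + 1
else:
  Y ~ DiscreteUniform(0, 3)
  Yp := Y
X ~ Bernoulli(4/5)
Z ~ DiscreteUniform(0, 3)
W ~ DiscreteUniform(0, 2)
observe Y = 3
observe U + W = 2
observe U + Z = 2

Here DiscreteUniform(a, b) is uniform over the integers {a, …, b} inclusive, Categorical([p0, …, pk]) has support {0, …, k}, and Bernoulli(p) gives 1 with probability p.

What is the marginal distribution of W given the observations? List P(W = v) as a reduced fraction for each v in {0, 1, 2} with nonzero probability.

Enumerate traces; 4 have nonzero weight after conditioning:
  (U=0, Y=3, X=0, Z=2, W=2) weight 1/480
  (U=0, Y=3, X=1, Z=2, W=2) weight 1/120
  (U=1, Y=3, X=0, Z=1, W=1) weight 1/440
  (U=1, Y=3, X=1, Z=1, W=1) weight 1/110
Group by W:
  weight(W=1) = 1/88
  weight(W=2) = 1/96
Total weight = 1/88 + 1/96 = 23/1056
P(W=1 | obs) = 1/88 / 23/1056 = 12/23
P(W=2 | obs) = 1/96 / 23/1056 = 11/23

P(W=1) = 12/23, P(W=2) = 11/23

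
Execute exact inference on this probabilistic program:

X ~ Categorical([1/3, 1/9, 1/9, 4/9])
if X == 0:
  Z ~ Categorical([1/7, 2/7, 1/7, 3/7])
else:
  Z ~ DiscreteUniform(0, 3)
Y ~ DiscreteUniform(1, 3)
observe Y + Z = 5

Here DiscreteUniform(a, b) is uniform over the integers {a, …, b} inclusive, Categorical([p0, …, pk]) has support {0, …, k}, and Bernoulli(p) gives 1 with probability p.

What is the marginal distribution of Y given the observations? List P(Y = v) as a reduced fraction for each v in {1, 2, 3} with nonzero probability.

Enumerate traces; 8 have nonzero weight after conditioning:
  (X=0, Z=2, Y=3) weight 1/63
  (X=0, Z=3, Y=2) weight 1/21
  (X=1, Z=2, Y=3) weight 1/108
  (X=1, Z=3, Y=2) weight 1/108
  (X=2, Z=2, Y=3) weight 1/108
  (X=2, Z=3, Y=2) weight 1/108
  (X=3, Z=2, Y=3) weight 1/27
  (X=3, Z=3, Y=2) weight 1/27
Group by Y:
  weight(Y=2) = 13/126
  weight(Y=3) = 1/14
Total weight = 13/126 + 1/14 = 11/63
P(Y=2 | obs) = 13/126 / 11/63 = 13/22
P(Y=3 | obs) = 1/14 / 11/63 = 9/22

P(Y=2) = 13/22, P(Y=3) = 9/22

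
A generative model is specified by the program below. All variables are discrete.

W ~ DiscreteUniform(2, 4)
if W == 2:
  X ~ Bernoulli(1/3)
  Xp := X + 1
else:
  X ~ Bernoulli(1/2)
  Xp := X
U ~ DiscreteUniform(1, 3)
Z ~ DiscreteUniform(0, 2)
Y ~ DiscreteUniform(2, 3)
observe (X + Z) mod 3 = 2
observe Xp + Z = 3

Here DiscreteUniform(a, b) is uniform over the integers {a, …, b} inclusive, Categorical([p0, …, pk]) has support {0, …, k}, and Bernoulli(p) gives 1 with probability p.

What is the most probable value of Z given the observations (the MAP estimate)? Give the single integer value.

Enumerate traces; 12 have nonzero weight after conditioning:
  (W=2, X=0, U=1, Z=2, Y=2) weight 1/81
  (W=2, X=0, U=1, Z=2, Y=3) weight 1/81
  (W=2, X=0, U=2, Z=2, Y=2) weight 1/81
  (W=2, X=0, U=2, Z=2, Y=3) weight 1/81
  (W=2, X=0, U=3, Z=2, Y=2) weight 1/81
  (W=2, X=0, U=3, Z=2, Y=3) weight 1/81
  (W=2, X=1, U=1, Z=1, Y=2) weight 1/162
  (W=2, X=1, U=1, Z=1, Y=3) weight 1/162
  … 4 more
Group by Z:
  weight(Z=1) = 1/27
  weight(Z=2) = 2/27
Total weight = 1/27 + 2/27 = 1/9
P(Z=1 | obs) = 1/27 / 1/9 = 1/3
P(Z=2 | obs) = 2/27 / 1/9 = 2/3
argmax = 2

argmax_v P(Z = v | obs) = 2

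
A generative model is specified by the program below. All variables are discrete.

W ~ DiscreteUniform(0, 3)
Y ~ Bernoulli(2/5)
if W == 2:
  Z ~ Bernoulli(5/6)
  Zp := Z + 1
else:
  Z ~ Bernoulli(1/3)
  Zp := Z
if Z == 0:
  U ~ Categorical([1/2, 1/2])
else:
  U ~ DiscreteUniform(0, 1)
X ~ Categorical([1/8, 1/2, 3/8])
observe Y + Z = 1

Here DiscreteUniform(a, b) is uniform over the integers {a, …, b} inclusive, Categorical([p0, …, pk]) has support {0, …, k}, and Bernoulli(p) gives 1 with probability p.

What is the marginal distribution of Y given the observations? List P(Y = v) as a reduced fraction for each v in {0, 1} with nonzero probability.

P(Y=0) = 33/59, P(Y=1) = 26/59

Enumerate traces; 48 have nonzero weight after conditioning:
  (W=0, Y=0, Z=1, U=0, X=0) weight 1/320
  (W=0, Y=0, Z=1, U=0, X=1) weight 1/80
  (W=0, Y=0, Z=1, U=0, X=2) weight 3/320
  (W=0, Y=0, Z=1, U=1, X=0) weight 1/320
  (W=0, Y=0, Z=1, U=1, X=1) weight 1/80
  (W=0, Y=0, Z=1, U=1, X=2) weight 3/320
  (W=0, Y=1, Z=0, U=0, X=0) weight 1/240
  (W=0, Y=1, Z=0, U=0, X=1) weight 1/60
  … 40 more
Group by Y:
  weight(Y=0) = 11/40
  weight(Y=1) = 13/60
Total weight = 11/40 + 13/60 = 59/120
P(Y=0 | obs) = 11/40 / 59/120 = 33/59
P(Y=1 | obs) = 13/60 / 59/120 = 26/59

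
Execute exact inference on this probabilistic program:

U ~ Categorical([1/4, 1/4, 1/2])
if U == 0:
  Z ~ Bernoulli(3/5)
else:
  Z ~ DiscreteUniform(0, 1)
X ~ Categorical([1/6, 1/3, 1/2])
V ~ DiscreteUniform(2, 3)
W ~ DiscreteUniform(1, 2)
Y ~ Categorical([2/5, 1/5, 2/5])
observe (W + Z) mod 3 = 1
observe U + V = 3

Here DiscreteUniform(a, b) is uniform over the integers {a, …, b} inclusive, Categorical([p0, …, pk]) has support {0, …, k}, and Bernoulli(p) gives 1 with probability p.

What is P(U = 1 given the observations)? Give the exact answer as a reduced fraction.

Enumerate traces; 18 have nonzero weight after conditioning:
  (U=0, Z=0, X=0, V=3, W=1, Y=0) weight 1/600
  (U=0, Z=0, X=0, V=3, W=1, Y=1) weight 1/1200
  (U=0, Z=0, X=0, V=3, W=1, Y=2) weight 1/600
  (U=0, Z=0, X=1, V=3, W=1, Y=0) weight 1/300
  (U=0, Z=0, X=1, V=3, W=1, Y=1) weight 1/600
  (U=0, Z=0, X=1, V=3, W=1, Y=2) weight 1/300
  (U=0, Z=0, X=2, V=3, W=1, Y=0) weight 1/200
  (U=0, Z=0, X=2, V=3, W=1, Y=1) weight 1/400
  (U=1, Z=0, X=0, V=2, W=1, Y=0) weight 1/480
  … 9 more
Group by U:
  weight(U=0) = 1/40
  weight(U=1) = 1/32
Total weight = 1/40 + 1/32 = 9/160
P(U=0 | obs) = 1/40 / 9/160 = 4/9
P(U=1 | obs) = 1/32 / 9/160 = 5/9

P(U = 1 | obs) = 5/9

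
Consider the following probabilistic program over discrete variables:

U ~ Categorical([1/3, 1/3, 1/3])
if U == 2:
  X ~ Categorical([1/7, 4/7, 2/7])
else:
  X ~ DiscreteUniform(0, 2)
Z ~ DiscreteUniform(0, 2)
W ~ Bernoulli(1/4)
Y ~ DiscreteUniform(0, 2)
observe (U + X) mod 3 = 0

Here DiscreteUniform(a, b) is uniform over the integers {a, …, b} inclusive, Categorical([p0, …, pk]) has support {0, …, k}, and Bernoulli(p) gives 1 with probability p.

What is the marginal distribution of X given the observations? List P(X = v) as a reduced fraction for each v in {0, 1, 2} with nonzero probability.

Enumerate traces; 54 have nonzero weight after conditioning:
  (U=0, X=0, Z=0, W=0, Y=0) weight 1/108
  (U=0, X=0, Z=0, W=0, Y=1) weight 1/108
  (U=0, X=0, Z=0, W=0, Y=2) weight 1/108
  (U=0, X=0, Z=0, W=1, Y=0) weight 1/324
  (U=0, X=0, Z=0, W=1, Y=1) weight 1/324
  (U=0, X=0, Z=0, W=1, Y=2) weight 1/324
  (U=0, X=0, Z=1, W=0, Y=0) weight 1/108
  (U=0, X=0, Z=1, W=0, Y=1) weight 1/108
  (U=1, X=2, Z=0, W=0, Y=0) weight 1/108
  (U=2, X=1, Z=0, W=0, Y=0) weight 1/63
  … 44 more
Group by X:
  weight(X=0) = 1/9
  weight(X=1) = 4/21
  weight(X=2) = 1/9
Total weight = 1/9 + 4/21 + 1/9 = 26/63
P(X=0 | obs) = 1/9 / 26/63 = 7/26
P(X=1 | obs) = 4/21 / 26/63 = 6/13
P(X=2 | obs) = 1/9 / 26/63 = 7/26

P(X=0) = 7/26, P(X=1) = 6/13, P(X=2) = 7/26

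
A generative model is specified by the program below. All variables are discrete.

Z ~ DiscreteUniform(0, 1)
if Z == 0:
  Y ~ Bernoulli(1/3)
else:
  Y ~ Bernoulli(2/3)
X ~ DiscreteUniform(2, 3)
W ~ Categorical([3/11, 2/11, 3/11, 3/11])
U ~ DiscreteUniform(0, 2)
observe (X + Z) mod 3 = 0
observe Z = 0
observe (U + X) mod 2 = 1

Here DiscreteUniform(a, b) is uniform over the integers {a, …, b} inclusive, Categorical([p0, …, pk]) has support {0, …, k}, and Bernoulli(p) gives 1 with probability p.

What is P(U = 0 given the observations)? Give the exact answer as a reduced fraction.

Enumerate traces; 16 have nonzero weight after conditioning:
  (Z=0, Y=0, X=3, W=0, U=0) weight 1/66
  (Z=0, Y=0, X=3, W=0, U=2) weight 1/66
  (Z=0, Y=0, X=3, W=1, U=0) weight 1/99
  (Z=0, Y=0, X=3, W=1, U=2) weight 1/99
  (Z=0, Y=0, X=3, W=2, U=0) weight 1/66
  (Z=0, Y=0, X=3, W=2, U=2) weight 1/66
  (Z=0, Y=0, X=3, W=3, U=0) weight 1/66
  (Z=0, Y=0, X=3, W=3, U=2) weight 1/66
  … 8 more
Group by U:
  weight(U=0) = 1/12
  weight(U=2) = 1/12
Total weight = 1/12 + 1/12 = 1/6
P(U=0 | obs) = 1/12 / 1/6 = 1/2
P(U=2 | obs) = 1/12 / 1/6 = 1/2

P(U = 0 | obs) = 1/2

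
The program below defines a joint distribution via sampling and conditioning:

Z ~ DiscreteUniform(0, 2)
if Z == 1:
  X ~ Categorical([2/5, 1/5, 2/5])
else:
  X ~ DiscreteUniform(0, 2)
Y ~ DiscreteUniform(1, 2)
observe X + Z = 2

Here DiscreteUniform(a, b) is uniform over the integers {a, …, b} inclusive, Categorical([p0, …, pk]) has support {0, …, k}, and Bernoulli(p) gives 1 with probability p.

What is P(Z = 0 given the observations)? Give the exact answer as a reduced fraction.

P(Z = 0 | obs) = 5/13

Enumerate traces; 6 have nonzero weight after conditioning:
  (Z=0, X=2, Y=1) weight 1/18
  (Z=0, X=2, Y=2) weight 1/18
  (Z=1, X=1, Y=1) weight 1/30
  (Z=1, X=1, Y=2) weight 1/30
  (Z=2, X=0, Y=1) weight 1/18
  (Z=2, X=0, Y=2) weight 1/18
Group by Z:
  weight(Z=0) = 1/9
  weight(Z=1) = 1/15
  weight(Z=2) = 1/9
Total weight = 1/9 + 1/15 + 1/9 = 13/45
P(Z=0 | obs) = 1/9 / 13/45 = 5/13
P(Z=1 | obs) = 1/15 / 13/45 = 3/13
P(Z=2 | obs) = 1/9 / 13/45 = 5/13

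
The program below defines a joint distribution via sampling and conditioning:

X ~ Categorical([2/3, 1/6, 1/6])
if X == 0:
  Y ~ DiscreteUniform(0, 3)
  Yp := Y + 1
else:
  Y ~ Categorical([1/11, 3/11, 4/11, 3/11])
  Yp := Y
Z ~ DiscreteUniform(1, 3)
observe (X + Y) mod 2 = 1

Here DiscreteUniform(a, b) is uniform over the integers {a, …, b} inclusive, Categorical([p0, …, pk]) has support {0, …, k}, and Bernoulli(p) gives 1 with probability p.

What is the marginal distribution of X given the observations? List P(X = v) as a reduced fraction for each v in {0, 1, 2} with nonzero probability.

Enumerate traces; 18 have nonzero weight after conditioning:
  (X=0, Y=1, Z=1) weight 1/18
  (X=0, Y=1, Z=2) weight 1/18
  (X=0, Y=1, Z=3) weight 1/18
  (X=0, Y=3, Z=1) weight 1/18
  (X=0, Y=3, Z=2) weight 1/18
  (X=0, Y=3, Z=3) weight 1/18
  (X=1, Y=0, Z=1) weight 1/198
  (X=1, Y=0, Z=2) weight 1/198
  (X=2, Y=1, Z=1) weight 1/66
  … 9 more
Group by X:
  weight(X=0) = 1/3
  weight(X=1) = 5/66
  weight(X=2) = 1/11
Total weight = 1/3 + 5/66 + 1/11 = 1/2
P(X=0 | obs) = 1/3 / 1/2 = 2/3
P(X=1 | obs) = 5/66 / 1/2 = 5/33
P(X=2 | obs) = 1/11 / 1/2 = 2/11

P(X=0) = 2/3, P(X=1) = 5/33, P(X=2) = 2/11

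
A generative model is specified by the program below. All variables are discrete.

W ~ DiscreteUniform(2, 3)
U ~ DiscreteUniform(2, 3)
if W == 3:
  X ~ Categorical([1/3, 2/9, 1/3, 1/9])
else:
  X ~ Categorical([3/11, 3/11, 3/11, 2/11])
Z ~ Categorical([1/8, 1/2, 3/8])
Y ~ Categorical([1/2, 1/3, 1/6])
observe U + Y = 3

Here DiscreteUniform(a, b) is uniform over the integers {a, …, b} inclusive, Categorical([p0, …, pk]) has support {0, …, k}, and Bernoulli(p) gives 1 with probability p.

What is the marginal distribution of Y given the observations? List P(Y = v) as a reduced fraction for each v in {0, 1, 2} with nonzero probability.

P(Y=0) = 3/5, P(Y=1) = 2/5

Enumerate traces; 48 have nonzero weight after conditioning:
  (W=2, U=2, X=0, Z=0, Y=1) weight 1/352
  (W=2, U=2, X=0, Z=1, Y=1) weight 1/88
  (W=2, U=2, X=0, Z=2, Y=1) weight 3/352
  (W=2, U=2, X=1, Z=0, Y=1) weight 1/352
  (W=2, U=2, X=1, Z=1, Y=1) weight 1/88
  (W=2, U=2, X=1, Z=2, Y=1) weight 3/352
  (W=2, U=2, X=2, Z=0, Y=1) weight 1/352
  (W=2, U=2, X=2, Z=1, Y=1) weight 1/88
  (W=2, U=3, X=0, Z=0, Y=0) weight 3/704
  … 39 more
Group by Y:
  weight(Y=0) = 1/4
  weight(Y=1) = 1/6
Total weight = 1/4 + 1/6 = 5/12
P(Y=0 | obs) = 1/4 / 5/12 = 3/5
P(Y=1 | obs) = 1/6 / 5/12 = 2/5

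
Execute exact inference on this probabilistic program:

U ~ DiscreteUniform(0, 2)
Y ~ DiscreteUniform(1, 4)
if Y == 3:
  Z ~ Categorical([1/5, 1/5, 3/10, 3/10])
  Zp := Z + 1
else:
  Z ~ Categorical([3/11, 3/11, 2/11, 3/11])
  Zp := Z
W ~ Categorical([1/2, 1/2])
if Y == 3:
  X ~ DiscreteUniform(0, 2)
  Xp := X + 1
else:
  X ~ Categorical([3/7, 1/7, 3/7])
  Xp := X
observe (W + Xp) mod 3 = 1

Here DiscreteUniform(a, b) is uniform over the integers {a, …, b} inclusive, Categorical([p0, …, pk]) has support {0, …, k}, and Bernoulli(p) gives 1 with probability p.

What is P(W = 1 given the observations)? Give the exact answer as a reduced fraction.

P(W = 1 | obs) = 17/25

Enumerate traces; 96 have nonzero weight after conditioning:
  (U=0, Y=1, Z=0, W=0, X=1) weight 1/616
  (U=0, Y=1, Z=0, W=1, X=0) weight 3/616
  (U=0, Y=1, Z=1, W=0, X=1) weight 1/616
  (U=0, Y=1, Z=1, W=1, X=0) weight 3/616
  (U=0, Y=1, Z=2, W=0, X=1) weight 1/924
  (U=0, Y=1, Z=2, W=1, X=0) weight 1/308
  (U=0, Y=1, Z=3, W=0, X=1) weight 1/616
  (U=0, Y=1, Z=3, W=1, X=0) weight 3/616
  … 88 more
Group by W:
  weight(W=0) = 2/21
  weight(W=1) = 17/84
Total weight = 2/21 + 17/84 = 25/84
P(W=0 | obs) = 2/21 / 25/84 = 8/25
P(W=1 | obs) = 17/84 / 25/84 = 17/25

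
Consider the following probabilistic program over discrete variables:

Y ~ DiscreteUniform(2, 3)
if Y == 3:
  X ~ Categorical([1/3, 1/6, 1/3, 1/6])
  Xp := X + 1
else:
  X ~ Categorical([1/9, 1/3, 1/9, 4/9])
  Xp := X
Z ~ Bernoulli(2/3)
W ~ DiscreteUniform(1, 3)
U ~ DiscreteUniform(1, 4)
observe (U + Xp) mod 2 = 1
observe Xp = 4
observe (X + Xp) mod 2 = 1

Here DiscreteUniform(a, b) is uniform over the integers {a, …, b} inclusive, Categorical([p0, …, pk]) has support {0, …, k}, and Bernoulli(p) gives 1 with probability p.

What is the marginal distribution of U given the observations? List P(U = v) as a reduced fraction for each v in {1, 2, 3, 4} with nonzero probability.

P(U=1) = 1/2, P(U=3) = 1/2

Enumerate traces; 12 have nonzero weight after conditioning:
  (Y=3, X=3, Z=0, W=1, U=1) weight 1/432
  (Y=3, X=3, Z=0, W=1, U=3) weight 1/432
  (Y=3, X=3, Z=0, W=2, U=1) weight 1/432
  (Y=3, X=3, Z=0, W=2, U=3) weight 1/432
  (Y=3, X=3, Z=0, W=3, U=1) weight 1/432
  (Y=3, X=3, Z=0, W=3, U=3) weight 1/432
  (Y=3, X=3, Z=1, W=1, U=1) weight 1/216
  (Y=3, X=3, Z=1, W=1, U=3) weight 1/216
  … 4 more
Group by U:
  weight(U=1) = 1/48
  weight(U=3) = 1/48
Total weight = 1/48 + 1/48 = 1/24
P(U=1 | obs) = 1/48 / 1/24 = 1/2
P(U=3 | obs) = 1/48 / 1/24 = 1/2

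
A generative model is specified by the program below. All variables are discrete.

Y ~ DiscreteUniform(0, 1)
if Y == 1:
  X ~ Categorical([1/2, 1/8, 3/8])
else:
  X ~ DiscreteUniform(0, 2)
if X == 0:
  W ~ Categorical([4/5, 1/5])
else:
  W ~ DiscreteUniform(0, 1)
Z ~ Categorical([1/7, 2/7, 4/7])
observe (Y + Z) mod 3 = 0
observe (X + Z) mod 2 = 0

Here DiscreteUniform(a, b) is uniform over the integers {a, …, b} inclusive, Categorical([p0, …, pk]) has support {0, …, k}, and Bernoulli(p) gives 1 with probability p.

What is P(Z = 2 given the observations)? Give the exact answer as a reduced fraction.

Enumerate traces; 8 have nonzero weight after conditioning:
  (Y=0, X=0, W=0, Z=0) weight 2/105
  (Y=0, X=0, W=1, Z=0) weight 1/210
  (Y=0, X=2, W=0, Z=0) weight 1/84
  (Y=0, X=2, W=1, Z=0) weight 1/84
  (Y=1, X=0, W=0, Z=2) weight 4/35
  (Y=1, X=0, W=1, Z=2) weight 1/35
  (Y=1, X=2, W=0, Z=2) weight 3/56
  (Y=1, X=2, W=1, Z=2) weight 3/56
Group by Z:
  weight(Z=0) = 1/21
  weight(Z=2) = 1/4
Total weight = 1/21 + 1/4 = 25/84
P(Z=0 | obs) = 1/21 / 25/84 = 4/25
P(Z=2 | obs) = 1/4 / 25/84 = 21/25

P(Z = 2 | obs) = 21/25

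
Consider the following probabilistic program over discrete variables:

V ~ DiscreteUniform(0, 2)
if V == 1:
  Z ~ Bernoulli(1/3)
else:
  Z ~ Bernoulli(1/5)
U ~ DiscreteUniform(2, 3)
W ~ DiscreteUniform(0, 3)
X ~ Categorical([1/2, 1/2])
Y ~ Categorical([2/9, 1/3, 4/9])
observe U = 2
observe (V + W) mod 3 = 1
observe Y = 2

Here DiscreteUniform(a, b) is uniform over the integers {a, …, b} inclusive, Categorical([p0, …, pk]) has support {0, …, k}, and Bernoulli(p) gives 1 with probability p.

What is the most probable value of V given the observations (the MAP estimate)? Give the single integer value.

Enumerate traces; 16 have nonzero weight after conditioning:
  (V=0, Z=0, U=2, W=1, X=0, Y=2) weight 1/135
  (V=0, Z=0, U=2, W=1, X=1, Y=2) weight 1/135
  (V=0, Z=1, U=2, W=1, X=0, Y=2) weight 1/540
  (V=0, Z=1, U=2, W=1, X=1, Y=2) weight 1/540
  (V=1, Z=0, U=2, W=0, X=0, Y=2) weight 1/162
  (V=1, Z=0, U=2, W=0, X=1, Y=2) weight 1/162
  (V=1, Z=0, U=2, W=3, X=0, Y=2) weight 1/162
  (V=1, Z=0, U=2, W=3, X=1, Y=2) weight 1/162
  (V=2, Z=0, U=2, W=2, X=0, Y=2) weight 1/135
  … 7 more
Group by V:
  weight(V=0) = 1/54
  weight(V=1) = 1/27
  weight(V=2) = 1/54
Total weight = 1/54 + 1/27 + 1/54 = 2/27
P(V=0 | obs) = 1/54 / 2/27 = 1/4
P(V=1 | obs) = 1/27 / 2/27 = 1/2
P(V=2 | obs) = 1/54 / 2/27 = 1/4
argmax = 1

argmax_v P(V = v | obs) = 1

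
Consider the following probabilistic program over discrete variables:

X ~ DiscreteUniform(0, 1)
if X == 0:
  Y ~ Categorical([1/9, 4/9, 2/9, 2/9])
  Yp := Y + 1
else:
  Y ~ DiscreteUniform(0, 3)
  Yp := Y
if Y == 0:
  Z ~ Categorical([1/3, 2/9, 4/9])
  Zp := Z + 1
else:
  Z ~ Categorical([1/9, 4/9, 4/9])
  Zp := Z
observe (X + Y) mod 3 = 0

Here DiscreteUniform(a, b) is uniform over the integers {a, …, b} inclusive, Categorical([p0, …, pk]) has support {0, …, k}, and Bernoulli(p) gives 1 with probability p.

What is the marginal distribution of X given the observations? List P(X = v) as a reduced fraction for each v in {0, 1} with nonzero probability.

P(X=0) = 4/7, P(X=1) = 3/7

Enumerate traces; 9 have nonzero weight after conditioning:
  (X=0, Y=0, Z=0) weight 1/54
  (X=0, Y=0, Z=1) weight 1/81
  (X=0, Y=0, Z=2) weight 2/81
  (X=0, Y=3, Z=0) weight 1/81
  (X=0, Y=3, Z=1) weight 4/81
  (X=0, Y=3, Z=2) weight 4/81
  (X=1, Y=2, Z=0) weight 1/72
  (X=1, Y=2, Z=1) weight 1/18
  … 1 more
Group by X:
  weight(X=0) = 1/6
  weight(X=1) = 1/8
Total weight = 1/6 + 1/8 = 7/24
P(X=0 | obs) = 1/6 / 7/24 = 4/7
P(X=1 | obs) = 1/8 / 7/24 = 3/7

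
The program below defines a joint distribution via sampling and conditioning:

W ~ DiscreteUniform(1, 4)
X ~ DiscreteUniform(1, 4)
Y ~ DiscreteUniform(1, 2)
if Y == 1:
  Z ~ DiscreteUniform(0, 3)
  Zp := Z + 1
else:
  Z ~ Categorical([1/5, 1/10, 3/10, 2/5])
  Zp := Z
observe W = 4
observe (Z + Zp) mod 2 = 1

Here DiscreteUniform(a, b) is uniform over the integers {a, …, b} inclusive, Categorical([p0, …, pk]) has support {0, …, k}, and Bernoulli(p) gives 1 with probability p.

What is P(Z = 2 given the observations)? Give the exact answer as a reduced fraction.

Enumerate traces; 16 have nonzero weight after conditioning:
  (W=4, X=1, Y=1, Z=0) weight 1/128
  (W=4, X=1, Y=1, Z=1) weight 1/128
  (W=4, X=1, Y=1, Z=2) weight 1/128
  (W=4, X=1, Y=1, Z=3) weight 1/128
  (W=4, X=2, Y=1, Z=0) weight 1/128
  (W=4, X=2, Y=1, Z=1) weight 1/128
  (W=4, X=2, Y=1, Z=2) weight 1/128
  (W=4, X=2, Y=1, Z=3) weight 1/128
  … 8 more
Group by Z:
  weight(Z=0) = 1/32
  weight(Z=1) = 1/32
  weight(Z=2) = 1/32
  weight(Z=3) = 1/32
Total weight = 1/32 + 1/32 + 1/32 + 1/32 = 1/8
P(Z=0 | obs) = 1/32 / 1/8 = 1/4
P(Z=1 | obs) = 1/32 / 1/8 = 1/4
P(Z=2 | obs) = 1/32 / 1/8 = 1/4
P(Z=3 | obs) = 1/32 / 1/8 = 1/4

P(Z = 2 | obs) = 1/4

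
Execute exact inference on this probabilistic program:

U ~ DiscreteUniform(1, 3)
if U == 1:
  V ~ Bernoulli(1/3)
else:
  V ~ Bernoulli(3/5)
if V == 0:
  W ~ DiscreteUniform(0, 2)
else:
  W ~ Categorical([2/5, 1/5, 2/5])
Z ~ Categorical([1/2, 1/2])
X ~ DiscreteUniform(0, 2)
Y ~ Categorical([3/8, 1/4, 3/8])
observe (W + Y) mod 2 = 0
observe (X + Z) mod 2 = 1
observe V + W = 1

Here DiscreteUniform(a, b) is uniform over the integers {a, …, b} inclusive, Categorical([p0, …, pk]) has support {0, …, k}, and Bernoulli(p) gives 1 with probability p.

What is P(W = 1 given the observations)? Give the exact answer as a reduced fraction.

P(W = 1 | obs) = 55/262

Enumerate traces; 27 have nonzero weight after conditioning:
  (U=1, V=0, W=1, Z=0, X=1, Y=1) weight 1/324
  (U=1, V=0, W=1, Z=1, X=0, Y=1) weight 1/324
  (U=1, V=0, W=1, Z=1, X=2, Y=1) weight 1/324
  (U=1, V=1, W=0, Z=0, X=1, Y=0) weight 1/360
  (U=1, V=1, W=0, Z=0, X=1, Y=2) weight 1/360
  (U=1, V=1, W=0, Z=1, X=0, Y=0) weight 1/360
  (U=1, V=1, W=0, Z=1, X=0, Y=2) weight 1/360
  (U=1, V=1, W=0, Z=1, X=2, Y=0) weight 1/360
  … 19 more
Group by W:
  weight(W=0) = 23/300
  weight(W=1) = 11/540
Total weight = 23/300 + 11/540 = 131/1350
P(W=0 | obs) = 23/300 / 131/1350 = 207/262
P(W=1 | obs) = 11/540 / 131/1350 = 55/262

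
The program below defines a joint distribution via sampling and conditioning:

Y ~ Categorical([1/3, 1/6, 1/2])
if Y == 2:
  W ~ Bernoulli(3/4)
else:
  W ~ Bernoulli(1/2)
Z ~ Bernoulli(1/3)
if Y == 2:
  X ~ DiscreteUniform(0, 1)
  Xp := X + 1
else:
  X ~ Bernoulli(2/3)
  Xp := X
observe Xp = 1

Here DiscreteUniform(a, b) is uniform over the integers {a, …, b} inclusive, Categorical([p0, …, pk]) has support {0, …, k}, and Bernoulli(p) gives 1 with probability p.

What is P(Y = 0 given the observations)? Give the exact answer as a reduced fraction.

P(Y = 0 | obs) = 8/21

Enumerate traces; 12 have nonzero weight after conditioning:
  (Y=0, W=0, Z=0, X=1) weight 2/27
  (Y=0, W=0, Z=1, X=1) weight 1/27
  (Y=0, W=1, Z=0, X=1) weight 2/27
  (Y=0, W=1, Z=1, X=1) weight 1/27
  (Y=1, W=0, Z=0, X=1) weight 1/27
  (Y=1, W=0, Z=1, X=1) weight 1/54
  (Y=1, W=1, Z=0, X=1) weight 1/27
  (Y=1, W=1, Z=1, X=1) weight 1/54
  (Y=2, W=0, Z=0, X=0) weight 1/24
  … 3 more
Group by Y:
  weight(Y=0) = 2/9
  weight(Y=1) = 1/9
  weight(Y=2) = 1/4
Total weight = 2/9 + 1/9 + 1/4 = 7/12
P(Y=0 | obs) = 2/9 / 7/12 = 8/21
P(Y=1 | obs) = 1/9 / 7/12 = 4/21
P(Y=2 | obs) = 1/4 / 7/12 = 3/7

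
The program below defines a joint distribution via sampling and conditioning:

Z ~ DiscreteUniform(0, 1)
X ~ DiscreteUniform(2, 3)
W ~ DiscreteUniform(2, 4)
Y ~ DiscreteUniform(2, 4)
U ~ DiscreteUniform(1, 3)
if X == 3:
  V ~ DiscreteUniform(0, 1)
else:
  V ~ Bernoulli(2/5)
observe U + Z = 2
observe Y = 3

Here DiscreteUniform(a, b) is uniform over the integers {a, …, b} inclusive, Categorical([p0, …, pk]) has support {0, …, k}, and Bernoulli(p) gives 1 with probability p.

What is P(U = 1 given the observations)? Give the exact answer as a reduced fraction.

P(U = 1 | obs) = 1/2

Enumerate traces; 24 have nonzero weight after conditioning:
  (Z=0, X=2, W=2, Y=3, U=2, V=0) weight 1/180
  (Z=0, X=2, W=2, Y=3, U=2, V=1) weight 1/270
  (Z=0, X=2, W=3, Y=3, U=2, V=0) weight 1/180
  (Z=0, X=2, W=3, Y=3, U=2, V=1) weight 1/270
  (Z=0, X=2, W=4, Y=3, U=2, V=0) weight 1/180
  (Z=0, X=2, W=4, Y=3, U=2, V=1) weight 1/270
  (Z=0, X=3, W=2, Y=3, U=2, V=0) weight 1/216
  (Z=0, X=3, W=2, Y=3, U=2, V=1) weight 1/216
  (Z=1, X=2, W=2, Y=3, U=1, V=0) weight 1/180
  … 15 more
Group by U:
  weight(U=1) = 1/18
  weight(U=2) = 1/18
Total weight = 1/18 + 1/18 = 1/9
P(U=1 | obs) = 1/18 / 1/9 = 1/2
P(U=2 | obs) = 1/18 / 1/9 = 1/2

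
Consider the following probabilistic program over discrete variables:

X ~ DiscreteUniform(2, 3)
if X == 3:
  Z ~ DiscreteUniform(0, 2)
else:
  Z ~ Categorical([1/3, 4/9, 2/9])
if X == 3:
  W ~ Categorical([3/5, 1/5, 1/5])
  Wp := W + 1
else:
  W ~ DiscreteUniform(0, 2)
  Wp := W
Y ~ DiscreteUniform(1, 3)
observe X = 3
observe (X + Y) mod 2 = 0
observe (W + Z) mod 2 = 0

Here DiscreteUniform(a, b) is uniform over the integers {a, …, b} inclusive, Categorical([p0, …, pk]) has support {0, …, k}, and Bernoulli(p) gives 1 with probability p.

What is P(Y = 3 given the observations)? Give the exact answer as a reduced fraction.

P(Y = 3 | obs) = 1/2

Enumerate traces; 10 have nonzero weight after conditioning:
  (X=3, Z=0, W=0, Y=1) weight 1/30
  (X=3, Z=0, W=0, Y=3) weight 1/30
  (X=3, Z=0, W=2, Y=1) weight 1/90
  (X=3, Z=0, W=2, Y=3) weight 1/90
  (X=3, Z=1, W=1, Y=1) weight 1/90
  (X=3, Z=1, W=1, Y=3) weight 1/90
  (X=3, Z=2, W=0, Y=1) weight 1/30
  (X=3, Z=2, W=0, Y=3) weight 1/30
  … 2 more
Group by Y:
  weight(Y=1) = 1/10
  weight(Y=3) = 1/10
Total weight = 1/10 + 1/10 = 1/5
P(Y=1 | obs) = 1/10 / 1/5 = 1/2
P(Y=3 | obs) = 1/10 / 1/5 = 1/2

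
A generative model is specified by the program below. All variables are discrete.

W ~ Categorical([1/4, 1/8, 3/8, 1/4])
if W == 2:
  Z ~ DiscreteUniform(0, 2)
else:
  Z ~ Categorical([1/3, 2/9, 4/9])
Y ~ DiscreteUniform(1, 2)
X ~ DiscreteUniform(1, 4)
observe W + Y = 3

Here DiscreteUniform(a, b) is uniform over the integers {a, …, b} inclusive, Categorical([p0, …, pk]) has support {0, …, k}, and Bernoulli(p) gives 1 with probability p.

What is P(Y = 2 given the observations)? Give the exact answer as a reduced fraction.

Enumerate traces; 24 have nonzero weight after conditioning:
  (W=1, Z=0, Y=2, X=1) weight 1/192
  (W=1, Z=0, Y=2, X=2) weight 1/192
  (W=1, Z=0, Y=2, X=3) weight 1/192
  (W=1, Z=0, Y=2, X=4) weight 1/192
  (W=1, Z=1, Y=2, X=1) weight 1/288
  (W=1, Z=1, Y=2, X=2) weight 1/288
  (W=1, Z=1, Y=2, X=3) weight 1/288
  (W=1, Z=1, Y=2, X=4) weight 1/288
  (W=2, Z=0, Y=1, X=1) weight 1/64
  … 15 more
Group by Y:
  weight(Y=1) = 3/16
  weight(Y=2) = 1/16
Total weight = 3/16 + 1/16 = 1/4
P(Y=1 | obs) = 3/16 / 1/4 = 3/4
P(Y=2 | obs) = 1/16 / 1/4 = 1/4

P(Y = 2 | obs) = 1/4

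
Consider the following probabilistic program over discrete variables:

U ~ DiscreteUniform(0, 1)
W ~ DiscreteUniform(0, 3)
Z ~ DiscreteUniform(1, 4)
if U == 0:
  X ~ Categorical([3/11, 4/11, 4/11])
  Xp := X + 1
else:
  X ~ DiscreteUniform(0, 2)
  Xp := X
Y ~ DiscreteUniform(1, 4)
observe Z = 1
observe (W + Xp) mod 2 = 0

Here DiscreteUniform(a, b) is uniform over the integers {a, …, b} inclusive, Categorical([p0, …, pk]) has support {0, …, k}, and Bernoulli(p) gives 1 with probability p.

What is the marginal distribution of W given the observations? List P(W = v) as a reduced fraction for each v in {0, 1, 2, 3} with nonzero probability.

P(W=0) = 17/66, P(W=1) = 8/33, P(W=2) = 17/66, P(W=3) = 8/33

Enumerate traces; 48 have nonzero weight after conditioning:
  (U=0, W=0, Z=1, X=1, Y=1) weight 1/352
  (U=0, W=0, Z=1, X=1, Y=2) weight 1/352
  (U=0, W=0, Z=1, X=1, Y=3) weight 1/352
  (U=0, W=0, Z=1, X=1, Y=4) weight 1/352
  (U=0, W=1, Z=1, X=0, Y=1) weight 3/1408
  (U=0, W=1, Z=1, X=0, Y=2) weight 3/1408
  (U=0, W=1, Z=1, X=0, Y=3) weight 3/1408
  (U=0, W=1, Z=1, X=0, Y=4) weight 3/1408
  (U=0, W=2, Z=1, X=1, Y=1) weight 1/352
  (U=0, W=3, Z=1, X=0, Y=1) weight 3/1408
  … 38 more
Group by W:
  weight(W=0) = 17/528
  weight(W=1) = 1/33
  weight(W=2) = 17/528
  weight(W=3) = 1/33
Total weight = 17/528 + 1/33 + 17/528 + 1/33 = 1/8
P(W=0 | obs) = 17/528 / 1/8 = 17/66
P(W=1 | obs) = 1/33 / 1/8 = 8/33
P(W=2 | obs) = 17/528 / 1/8 = 17/66
P(W=3 | obs) = 1/33 / 1/8 = 8/33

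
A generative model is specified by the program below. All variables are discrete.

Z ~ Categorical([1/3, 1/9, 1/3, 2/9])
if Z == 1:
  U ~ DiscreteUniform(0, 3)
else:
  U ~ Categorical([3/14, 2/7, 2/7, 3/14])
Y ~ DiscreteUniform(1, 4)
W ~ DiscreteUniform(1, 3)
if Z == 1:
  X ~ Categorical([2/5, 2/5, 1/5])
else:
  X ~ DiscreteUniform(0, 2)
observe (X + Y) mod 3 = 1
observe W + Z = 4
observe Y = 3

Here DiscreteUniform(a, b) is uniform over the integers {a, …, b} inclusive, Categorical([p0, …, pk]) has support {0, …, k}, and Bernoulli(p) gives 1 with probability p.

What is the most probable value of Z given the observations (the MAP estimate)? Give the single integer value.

Enumerate traces; 12 have nonzero weight after conditioning:
  (Z=1, U=0, Y=3, W=3, X=1) weight 1/1080
  (Z=1, U=1, Y=3, W=3, X=1) weight 1/1080
  (Z=1, U=2, Y=3, W=3, X=1) weight 1/1080
  (Z=1, U=3, Y=3, W=3, X=1) weight 1/1080
  (Z=2, U=0, Y=3, W=2, X=1) weight 1/504
  (Z=2, U=1, Y=3, W=2, X=1) weight 1/378
  (Z=2, U=2, Y=3, W=2, X=1) weight 1/378
  (Z=2, U=3, Y=3, W=2, X=1) weight 1/504
  (Z=3, U=0, Y=3, W=1, X=1) weight 1/756
  … 3 more
Group by Z:
  weight(Z=1) = 1/270
  weight(Z=2) = 1/108
  weight(Z=3) = 1/162
Total weight = 1/270 + 1/108 + 1/162 = 31/1620
P(Z=1 | obs) = 1/270 / 31/1620 = 6/31
P(Z=2 | obs) = 1/108 / 31/1620 = 15/31
P(Z=3 | obs) = 1/162 / 31/1620 = 10/31
argmax = 2

argmax_v P(Z = v | obs) = 2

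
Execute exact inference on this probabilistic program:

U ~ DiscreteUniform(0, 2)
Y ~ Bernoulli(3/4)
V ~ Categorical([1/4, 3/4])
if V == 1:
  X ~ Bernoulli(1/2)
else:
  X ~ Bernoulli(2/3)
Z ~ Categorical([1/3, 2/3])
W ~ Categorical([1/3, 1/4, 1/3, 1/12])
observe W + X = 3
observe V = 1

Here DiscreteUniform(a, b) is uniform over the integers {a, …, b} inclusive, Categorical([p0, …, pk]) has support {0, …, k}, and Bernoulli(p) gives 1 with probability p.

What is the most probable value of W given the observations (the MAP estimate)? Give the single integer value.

argmax_v P(W = v | obs) = 2

Enumerate traces; 24 have nonzero weight after conditioning:
  (U=0, Y=0, V=1, X=0, Z=0, W=3) weight 1/1152
  (U=0, Y=0, V=1, X=0, Z=1, W=3) weight 1/576
  (U=0, Y=0, V=1, X=1, Z=0, W=2) weight 1/288
  (U=0, Y=0, V=1, X=1, Z=1, W=2) weight 1/144
  (U=0, Y=1, V=1, X=0, Z=0, W=3) weight 1/384
  (U=0, Y=1, V=1, X=0, Z=1, W=3) weight 1/192
  (U=0, Y=1, V=1, X=1, Z=0, W=2) weight 1/96
  (U=0, Y=1, V=1, X=1, Z=1, W=2) weight 1/48
  … 16 more
Group by W:
  weight(W=2) = 1/8
  weight(W=3) = 1/32
Total weight = 1/8 + 1/32 = 5/32
P(W=2 | obs) = 1/8 / 5/32 = 4/5
P(W=3 | obs) = 1/32 / 5/32 = 1/5
argmax = 2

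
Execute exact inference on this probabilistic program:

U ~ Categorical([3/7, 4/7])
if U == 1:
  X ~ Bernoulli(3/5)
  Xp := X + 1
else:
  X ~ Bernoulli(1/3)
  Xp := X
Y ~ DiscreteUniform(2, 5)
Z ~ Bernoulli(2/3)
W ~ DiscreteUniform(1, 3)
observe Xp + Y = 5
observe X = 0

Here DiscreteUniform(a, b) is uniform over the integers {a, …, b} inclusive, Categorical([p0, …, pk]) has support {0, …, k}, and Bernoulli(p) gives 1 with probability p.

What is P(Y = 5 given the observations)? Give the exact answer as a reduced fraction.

Enumerate traces; 12 have nonzero weight after conditioning:
  (U=0, X=0, Y=5, Z=0, W=1) weight 1/126
  (U=0, X=0, Y=5, Z=0, W=2) weight 1/126
  (U=0, X=0, Y=5, Z=0, W=3) weight 1/126
  (U=0, X=0, Y=5, Z=1, W=1) weight 1/63
  (U=0, X=0, Y=5, Z=1, W=2) weight 1/63
  (U=0, X=0, Y=5, Z=1, W=3) weight 1/63
  (U=1, X=0, Y=4, Z=0, W=1) weight 2/315
  (U=1, X=0, Y=4, Z=0, W=2) weight 2/315
  … 4 more
Group by Y:
  weight(Y=4) = 2/35
  weight(Y=5) = 1/14
Total weight = 2/35 + 1/14 = 9/70
P(Y=4 | obs) = 2/35 / 9/70 = 4/9
P(Y=5 | obs) = 1/14 / 9/70 = 5/9

P(Y = 5 | obs) = 5/9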